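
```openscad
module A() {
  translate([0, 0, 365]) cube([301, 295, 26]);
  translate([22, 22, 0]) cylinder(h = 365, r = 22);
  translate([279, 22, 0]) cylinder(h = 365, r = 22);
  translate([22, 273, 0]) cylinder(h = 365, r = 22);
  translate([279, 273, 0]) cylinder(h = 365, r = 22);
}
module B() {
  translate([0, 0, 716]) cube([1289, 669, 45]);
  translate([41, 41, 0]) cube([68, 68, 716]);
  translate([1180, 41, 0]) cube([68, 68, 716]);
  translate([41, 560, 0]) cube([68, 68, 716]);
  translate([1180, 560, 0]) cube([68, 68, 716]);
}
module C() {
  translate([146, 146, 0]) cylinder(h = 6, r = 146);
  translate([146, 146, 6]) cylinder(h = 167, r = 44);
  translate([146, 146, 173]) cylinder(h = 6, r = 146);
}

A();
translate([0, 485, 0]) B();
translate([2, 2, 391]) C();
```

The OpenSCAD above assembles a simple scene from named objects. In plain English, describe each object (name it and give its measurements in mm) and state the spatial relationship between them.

A is a four-legged stool. The seat is a 301×295×26 mm slab whose top surface is at z = 391 mm; four round legs, each 44 mm in diameter, run from the floor (z = 0) to the underside of the seat, each leg's axis is inset half a diameter from the nearest pair of seat edges (so the leg's bounding box is flush with the corner).

B is a table with a 1289×669 mm rectangular top, 45 mm thick, top surface at z = 761 mm, supported by four 68×68 mm square legs, each inset 41 mm from the nearest pair of top edges, running from the floor.

C is a spool: two coaxial disc flanges of radius 146 mm and thickness 6 mm, joined by a core cylinder of radius 44 mm and height 167 mm. The lower flange rests on z = 0 and the three cylinders share a vertical axis.

The table is on the floor beside the stool on its +y side. The spool is on top of the stool.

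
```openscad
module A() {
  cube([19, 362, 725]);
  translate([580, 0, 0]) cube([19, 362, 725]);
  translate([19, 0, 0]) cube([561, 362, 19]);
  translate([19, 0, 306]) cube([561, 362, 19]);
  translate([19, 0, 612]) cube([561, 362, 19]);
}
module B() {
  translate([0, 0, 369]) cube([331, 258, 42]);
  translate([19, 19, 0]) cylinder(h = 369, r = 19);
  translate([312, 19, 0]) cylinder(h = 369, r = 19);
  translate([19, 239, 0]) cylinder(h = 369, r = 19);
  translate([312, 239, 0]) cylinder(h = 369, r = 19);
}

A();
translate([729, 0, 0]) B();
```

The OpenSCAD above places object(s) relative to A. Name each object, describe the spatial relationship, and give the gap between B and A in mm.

A is a bookshelf. B is a stool. The stool is on the floor beside the bookshelf on its +x side. The gap between the stool and the bookshelf is 130 mm.

The stool's nearest face is 130 mm from the bookshelf's +x face.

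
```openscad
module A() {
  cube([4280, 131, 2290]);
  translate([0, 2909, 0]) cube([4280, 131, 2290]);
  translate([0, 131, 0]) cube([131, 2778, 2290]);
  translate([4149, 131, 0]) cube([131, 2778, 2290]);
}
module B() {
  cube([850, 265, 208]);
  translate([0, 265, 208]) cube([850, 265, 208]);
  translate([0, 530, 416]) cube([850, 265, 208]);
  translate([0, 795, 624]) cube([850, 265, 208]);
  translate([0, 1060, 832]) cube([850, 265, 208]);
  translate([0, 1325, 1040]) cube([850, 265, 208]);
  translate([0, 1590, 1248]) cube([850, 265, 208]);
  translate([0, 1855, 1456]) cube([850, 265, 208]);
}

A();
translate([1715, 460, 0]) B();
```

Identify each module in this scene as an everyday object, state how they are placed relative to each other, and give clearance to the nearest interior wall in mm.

Clearances: x = 1584, y = 329; minimum 329 mm.

A is a house frame. B is a staircase. The staircase sits inside the house frame, centred. The clearance to the nearest interior wall is 329 mm.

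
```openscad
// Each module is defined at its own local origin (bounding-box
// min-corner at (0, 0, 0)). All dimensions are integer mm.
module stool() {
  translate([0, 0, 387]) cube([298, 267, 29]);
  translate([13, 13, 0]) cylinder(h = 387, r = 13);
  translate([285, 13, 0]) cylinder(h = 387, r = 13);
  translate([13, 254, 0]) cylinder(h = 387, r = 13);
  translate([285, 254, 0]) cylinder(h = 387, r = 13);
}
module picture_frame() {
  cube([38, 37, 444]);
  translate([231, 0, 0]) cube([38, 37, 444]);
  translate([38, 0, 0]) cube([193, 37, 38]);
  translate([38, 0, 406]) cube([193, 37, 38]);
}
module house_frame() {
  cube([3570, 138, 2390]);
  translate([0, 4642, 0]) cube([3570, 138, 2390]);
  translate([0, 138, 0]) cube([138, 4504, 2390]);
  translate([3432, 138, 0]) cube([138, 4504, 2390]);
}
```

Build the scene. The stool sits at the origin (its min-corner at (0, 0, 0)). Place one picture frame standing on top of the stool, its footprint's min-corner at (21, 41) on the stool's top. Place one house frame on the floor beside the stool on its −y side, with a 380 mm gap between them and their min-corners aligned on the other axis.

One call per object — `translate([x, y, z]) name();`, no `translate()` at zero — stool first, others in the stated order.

stool();
translate([21, 41, 416]) picture_frame();
translate([0, -5160, 0]) house_frame();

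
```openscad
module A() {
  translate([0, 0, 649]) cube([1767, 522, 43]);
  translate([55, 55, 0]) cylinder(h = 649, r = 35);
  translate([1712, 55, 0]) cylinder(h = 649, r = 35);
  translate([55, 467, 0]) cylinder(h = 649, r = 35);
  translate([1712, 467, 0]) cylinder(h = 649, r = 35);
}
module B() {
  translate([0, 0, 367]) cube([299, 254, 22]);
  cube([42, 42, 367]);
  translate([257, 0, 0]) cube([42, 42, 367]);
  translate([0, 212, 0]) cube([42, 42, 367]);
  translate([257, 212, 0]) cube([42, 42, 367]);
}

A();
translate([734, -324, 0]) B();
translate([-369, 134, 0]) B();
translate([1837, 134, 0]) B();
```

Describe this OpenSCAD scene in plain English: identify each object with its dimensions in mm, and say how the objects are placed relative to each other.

A is a table: top 1767 mm (x) × 522 mm (y), 43 mm thick, upper face at z = 692 mm, on four round legs of 70 mm diameter, each leg's bounding box inset 20 mm from the nearest pair of top edges, running from z = 0 to the bottom of the top.

B is a simple wooden stool: a rectangular seat 299 mm (x) by 254 mm (y), 22 mm thick, top face at z = 389 mm, on four square legs, each 42×42 mm in cross-section. The legs rest on z = 0, each flush with a corner of the seat.

Three stools sit around the table at the −y, −x, +x sides.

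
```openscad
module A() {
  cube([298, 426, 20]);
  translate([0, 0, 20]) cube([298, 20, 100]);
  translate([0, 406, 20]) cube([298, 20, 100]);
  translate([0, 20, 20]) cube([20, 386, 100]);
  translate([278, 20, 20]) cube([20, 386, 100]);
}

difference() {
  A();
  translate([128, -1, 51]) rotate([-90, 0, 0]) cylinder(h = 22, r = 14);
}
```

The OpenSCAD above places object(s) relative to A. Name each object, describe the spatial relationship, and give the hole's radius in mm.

The subtracted cylinder has r = 14 mm.

A is an open box. The open box has a circular hole through its front wall. The hole's radius is 14 mm.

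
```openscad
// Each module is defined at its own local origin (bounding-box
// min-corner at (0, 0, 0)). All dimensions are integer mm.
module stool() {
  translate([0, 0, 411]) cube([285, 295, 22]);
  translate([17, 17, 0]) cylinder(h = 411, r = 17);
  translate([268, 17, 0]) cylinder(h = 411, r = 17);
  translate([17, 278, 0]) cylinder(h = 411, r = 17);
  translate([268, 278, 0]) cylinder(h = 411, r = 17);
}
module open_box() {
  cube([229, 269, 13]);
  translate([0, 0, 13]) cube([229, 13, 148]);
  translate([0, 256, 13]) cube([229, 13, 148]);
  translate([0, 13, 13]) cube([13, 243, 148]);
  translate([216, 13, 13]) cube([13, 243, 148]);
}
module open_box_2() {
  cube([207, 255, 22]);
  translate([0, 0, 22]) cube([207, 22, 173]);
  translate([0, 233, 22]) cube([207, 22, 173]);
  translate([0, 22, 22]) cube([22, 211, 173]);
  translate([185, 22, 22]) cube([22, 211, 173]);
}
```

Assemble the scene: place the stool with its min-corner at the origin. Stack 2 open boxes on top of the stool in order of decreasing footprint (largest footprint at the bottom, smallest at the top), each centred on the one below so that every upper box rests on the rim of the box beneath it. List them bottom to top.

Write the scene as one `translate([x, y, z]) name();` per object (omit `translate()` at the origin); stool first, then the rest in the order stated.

stool();
translate([28, 13, 433]) open_box();
translate([39, 20, 594]) open_box_2();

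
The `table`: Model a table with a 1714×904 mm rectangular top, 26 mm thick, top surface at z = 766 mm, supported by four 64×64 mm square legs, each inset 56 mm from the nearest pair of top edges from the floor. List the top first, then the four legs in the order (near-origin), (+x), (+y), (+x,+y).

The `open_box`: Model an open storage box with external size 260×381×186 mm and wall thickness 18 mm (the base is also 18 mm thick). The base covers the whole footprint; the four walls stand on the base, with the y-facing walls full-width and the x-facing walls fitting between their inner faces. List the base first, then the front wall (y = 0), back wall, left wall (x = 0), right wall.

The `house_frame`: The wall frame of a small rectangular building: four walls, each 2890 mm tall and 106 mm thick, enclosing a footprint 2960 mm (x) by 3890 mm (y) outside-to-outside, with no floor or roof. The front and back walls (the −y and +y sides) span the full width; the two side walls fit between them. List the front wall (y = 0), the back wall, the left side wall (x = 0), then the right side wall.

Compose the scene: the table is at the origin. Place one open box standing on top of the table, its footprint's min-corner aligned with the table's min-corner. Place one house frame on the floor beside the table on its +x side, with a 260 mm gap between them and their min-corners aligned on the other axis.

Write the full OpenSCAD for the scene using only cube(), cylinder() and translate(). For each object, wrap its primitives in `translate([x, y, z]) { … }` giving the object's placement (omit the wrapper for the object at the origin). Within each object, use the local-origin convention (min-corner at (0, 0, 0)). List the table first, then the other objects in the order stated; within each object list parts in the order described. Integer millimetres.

translate([0, 0, 740]) cube([1714, 904, 26]);
translate([56, 56, 0]) cube([64, 64, 740]);
translate([1594, 56, 0]) cube([64, 64, 740]);
translate([56, 784, 0]) cube([64, 64, 740]);
translate([1594, 784, 0]) cube([64, 64, 740]);
translate([0, 0, 766]) {
  cube([260, 381, 18]);
  translate([0, 0, 18]) cube([260, 18, 168]);
  translate([0, 363, 18]) cube([260, 18, 168]);
  translate([0, 18, 18]) cube([18, 345, 168]);
  translate([242, 18, 18]) cube([18, 345, 168]);
}
translate([1974, 0, 0]) {
  cube([2960, 106, 2890]);
  translate([0, 3784, 0]) cube([2960, 106, 2890]);
  translate([0, 106, 0]) cube([106, 3678, 2890]);
  translate([2854, 106, 0]) cube([106, 3678, 2890]);
}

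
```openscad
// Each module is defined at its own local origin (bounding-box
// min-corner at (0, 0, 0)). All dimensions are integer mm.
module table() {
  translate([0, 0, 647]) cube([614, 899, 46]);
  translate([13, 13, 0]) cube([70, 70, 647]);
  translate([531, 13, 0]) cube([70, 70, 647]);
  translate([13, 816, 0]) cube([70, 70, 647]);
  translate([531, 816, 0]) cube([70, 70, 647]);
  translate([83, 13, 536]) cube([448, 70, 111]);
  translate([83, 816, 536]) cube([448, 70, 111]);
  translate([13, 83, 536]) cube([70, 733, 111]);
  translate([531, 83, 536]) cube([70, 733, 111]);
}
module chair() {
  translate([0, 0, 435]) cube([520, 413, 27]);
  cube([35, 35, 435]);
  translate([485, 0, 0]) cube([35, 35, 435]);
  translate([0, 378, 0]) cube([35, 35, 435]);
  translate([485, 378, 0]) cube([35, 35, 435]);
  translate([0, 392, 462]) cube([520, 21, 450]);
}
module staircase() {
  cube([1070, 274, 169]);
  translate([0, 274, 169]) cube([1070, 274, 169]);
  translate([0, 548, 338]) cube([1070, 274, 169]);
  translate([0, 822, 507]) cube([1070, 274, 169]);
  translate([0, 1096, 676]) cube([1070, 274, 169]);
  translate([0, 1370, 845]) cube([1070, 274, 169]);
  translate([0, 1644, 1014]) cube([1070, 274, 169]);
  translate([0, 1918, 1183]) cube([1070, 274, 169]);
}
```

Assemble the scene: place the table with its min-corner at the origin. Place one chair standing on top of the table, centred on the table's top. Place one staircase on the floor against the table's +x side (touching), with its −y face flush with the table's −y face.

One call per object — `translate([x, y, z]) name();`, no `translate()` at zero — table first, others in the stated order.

table();
translate([47, 243, 693]) chair();
translate([614, 0, 0]) staircase();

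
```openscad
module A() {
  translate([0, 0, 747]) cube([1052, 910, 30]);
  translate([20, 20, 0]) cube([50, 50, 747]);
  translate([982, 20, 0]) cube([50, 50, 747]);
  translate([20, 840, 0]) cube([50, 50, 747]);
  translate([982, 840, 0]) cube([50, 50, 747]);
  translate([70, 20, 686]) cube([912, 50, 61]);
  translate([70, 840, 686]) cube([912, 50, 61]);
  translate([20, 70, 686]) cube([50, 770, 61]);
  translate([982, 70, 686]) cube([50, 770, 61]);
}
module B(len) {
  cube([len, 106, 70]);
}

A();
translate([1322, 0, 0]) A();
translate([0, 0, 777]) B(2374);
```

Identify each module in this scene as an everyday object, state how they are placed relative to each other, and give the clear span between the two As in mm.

Second table starts at x = 1322; first ends at x = 1052; clear span = 1322 − 1052 = 270 mm.

A is a table. B is a beam. A beam spans the tops of two tables. The clear span between the two tables is 270 mm.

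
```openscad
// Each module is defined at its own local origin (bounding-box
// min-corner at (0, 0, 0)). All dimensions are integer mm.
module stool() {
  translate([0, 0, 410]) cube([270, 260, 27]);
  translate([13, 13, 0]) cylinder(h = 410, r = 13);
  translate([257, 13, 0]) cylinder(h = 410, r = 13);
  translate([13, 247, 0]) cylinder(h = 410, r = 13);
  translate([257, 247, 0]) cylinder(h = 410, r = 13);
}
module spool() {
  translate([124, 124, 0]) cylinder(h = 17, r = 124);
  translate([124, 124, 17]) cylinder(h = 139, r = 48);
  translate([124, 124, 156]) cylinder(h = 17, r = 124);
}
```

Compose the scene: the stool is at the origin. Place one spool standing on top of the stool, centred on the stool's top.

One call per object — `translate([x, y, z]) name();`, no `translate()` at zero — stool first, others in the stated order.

stool();
translate([11, 6, 437]) spool();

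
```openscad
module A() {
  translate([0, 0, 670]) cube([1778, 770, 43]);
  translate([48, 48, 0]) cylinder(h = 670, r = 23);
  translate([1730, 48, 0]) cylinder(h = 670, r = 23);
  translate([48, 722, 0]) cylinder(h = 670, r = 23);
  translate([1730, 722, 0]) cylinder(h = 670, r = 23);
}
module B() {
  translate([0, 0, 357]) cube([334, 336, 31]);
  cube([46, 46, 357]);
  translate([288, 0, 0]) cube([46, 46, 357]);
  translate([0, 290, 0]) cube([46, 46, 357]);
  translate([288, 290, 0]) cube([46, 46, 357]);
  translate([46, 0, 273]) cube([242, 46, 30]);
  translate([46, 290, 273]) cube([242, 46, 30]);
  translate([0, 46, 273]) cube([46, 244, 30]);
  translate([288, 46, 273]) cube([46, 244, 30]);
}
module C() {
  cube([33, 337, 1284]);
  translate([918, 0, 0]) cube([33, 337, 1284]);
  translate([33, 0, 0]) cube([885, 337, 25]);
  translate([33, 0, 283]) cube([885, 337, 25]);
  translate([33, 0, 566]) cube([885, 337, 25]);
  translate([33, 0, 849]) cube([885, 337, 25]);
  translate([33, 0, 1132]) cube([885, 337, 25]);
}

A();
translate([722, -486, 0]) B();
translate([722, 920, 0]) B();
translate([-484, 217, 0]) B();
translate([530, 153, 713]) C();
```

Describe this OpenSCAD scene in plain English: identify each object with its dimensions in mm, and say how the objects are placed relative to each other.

A is a table with a 1778×770 mm rectangular top, 43 mm thick, top surface at z = 713 mm, supported by four round legs of 46 mm diameter, each leg's bounding box inset 25 mm from the nearest pair of top edges, running from the floor.

B is a simple wooden stool: a rectangular seat 334 mm (x) by 336 mm (y), 31 mm thick, top face at z = 388 mm, on four square legs, each 46×46 mm in cross-section. The legs rest on z = 0, each flush with a corner of the seat. Four stretchers, 46 mm wide and 30 mm tall, connect adjacent legs with their undersides at z = 273 mm, each running between the inner faces of the legs it joins and aligned with the legs' outer faces on the other axis.

C is a bookshelf 951 mm wide overall, 337 mm deep and 1284 mm tall. The two sides are 33 mm thick vertical panels. 5 horizontal shelves of 25 mm thickness span between the inner faces of the sides; the lowest shelf sits on the floor and shelves are stacked with a clear vertical gap of 258 mm between each pair.

Three stools sit around the table at the −y, +y, −x sides. The bookshelf is on top of the table.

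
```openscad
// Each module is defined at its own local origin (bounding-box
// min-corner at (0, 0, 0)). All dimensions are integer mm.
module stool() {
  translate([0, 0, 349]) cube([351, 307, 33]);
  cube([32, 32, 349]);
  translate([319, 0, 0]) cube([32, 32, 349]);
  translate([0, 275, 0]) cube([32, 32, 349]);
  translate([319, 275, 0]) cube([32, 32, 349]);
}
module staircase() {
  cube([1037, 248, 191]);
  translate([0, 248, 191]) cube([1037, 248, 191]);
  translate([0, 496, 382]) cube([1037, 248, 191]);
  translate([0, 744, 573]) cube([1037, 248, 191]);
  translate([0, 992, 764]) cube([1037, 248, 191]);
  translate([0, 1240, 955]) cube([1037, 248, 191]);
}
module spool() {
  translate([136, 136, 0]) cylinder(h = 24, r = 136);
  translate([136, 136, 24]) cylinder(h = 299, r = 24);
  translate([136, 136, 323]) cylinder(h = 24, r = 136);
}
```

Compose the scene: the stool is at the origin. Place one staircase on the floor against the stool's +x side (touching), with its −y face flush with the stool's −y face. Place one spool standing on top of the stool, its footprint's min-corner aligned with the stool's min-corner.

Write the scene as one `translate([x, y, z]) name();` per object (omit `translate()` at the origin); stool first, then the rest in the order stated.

stool();
translate([351, 0, 0]) staircase();
translate([0, 0, 382]) spool();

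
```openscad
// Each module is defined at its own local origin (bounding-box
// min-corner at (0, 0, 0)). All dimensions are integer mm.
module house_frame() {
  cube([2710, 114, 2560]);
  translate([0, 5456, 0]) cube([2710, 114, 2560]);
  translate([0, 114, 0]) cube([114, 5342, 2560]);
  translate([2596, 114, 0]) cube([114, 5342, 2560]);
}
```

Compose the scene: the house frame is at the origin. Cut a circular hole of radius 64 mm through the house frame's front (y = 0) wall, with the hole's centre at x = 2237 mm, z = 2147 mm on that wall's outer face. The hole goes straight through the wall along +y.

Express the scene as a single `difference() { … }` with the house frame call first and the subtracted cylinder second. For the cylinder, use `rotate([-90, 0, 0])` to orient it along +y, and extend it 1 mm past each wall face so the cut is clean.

difference() {
  house_frame();
  translate([2237, -1, 2147]) rotate([-90, 0, 0]) cylinder(h = 116, r = 64);
}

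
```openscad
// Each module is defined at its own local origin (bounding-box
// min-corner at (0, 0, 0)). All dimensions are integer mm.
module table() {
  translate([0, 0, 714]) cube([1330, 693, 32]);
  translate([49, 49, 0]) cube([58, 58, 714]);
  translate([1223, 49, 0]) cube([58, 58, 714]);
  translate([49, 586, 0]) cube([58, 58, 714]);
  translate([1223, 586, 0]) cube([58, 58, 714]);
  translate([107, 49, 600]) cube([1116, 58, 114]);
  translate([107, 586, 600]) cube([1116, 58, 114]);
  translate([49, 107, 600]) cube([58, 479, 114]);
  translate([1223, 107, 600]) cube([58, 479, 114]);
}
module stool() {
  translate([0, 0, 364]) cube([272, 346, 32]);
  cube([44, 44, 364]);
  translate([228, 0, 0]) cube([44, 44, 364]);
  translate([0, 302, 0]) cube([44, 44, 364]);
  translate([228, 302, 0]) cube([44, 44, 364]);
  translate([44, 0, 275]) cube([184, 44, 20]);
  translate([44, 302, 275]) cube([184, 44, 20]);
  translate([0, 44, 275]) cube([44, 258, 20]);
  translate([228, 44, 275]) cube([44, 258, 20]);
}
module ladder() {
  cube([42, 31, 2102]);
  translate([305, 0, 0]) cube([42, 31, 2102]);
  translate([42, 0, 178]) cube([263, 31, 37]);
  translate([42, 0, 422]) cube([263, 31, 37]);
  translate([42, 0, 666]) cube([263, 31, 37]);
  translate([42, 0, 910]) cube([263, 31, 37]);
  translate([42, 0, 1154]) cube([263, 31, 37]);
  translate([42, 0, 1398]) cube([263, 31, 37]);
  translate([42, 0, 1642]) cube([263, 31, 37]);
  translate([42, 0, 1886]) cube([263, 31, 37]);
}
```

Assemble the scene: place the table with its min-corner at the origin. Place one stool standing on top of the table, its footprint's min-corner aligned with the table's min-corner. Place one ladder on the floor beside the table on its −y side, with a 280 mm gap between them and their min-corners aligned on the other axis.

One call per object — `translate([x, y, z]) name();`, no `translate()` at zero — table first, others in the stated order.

table();
translate([0, 0, 746]) stool();
translate([0, -311, 0]) ladder();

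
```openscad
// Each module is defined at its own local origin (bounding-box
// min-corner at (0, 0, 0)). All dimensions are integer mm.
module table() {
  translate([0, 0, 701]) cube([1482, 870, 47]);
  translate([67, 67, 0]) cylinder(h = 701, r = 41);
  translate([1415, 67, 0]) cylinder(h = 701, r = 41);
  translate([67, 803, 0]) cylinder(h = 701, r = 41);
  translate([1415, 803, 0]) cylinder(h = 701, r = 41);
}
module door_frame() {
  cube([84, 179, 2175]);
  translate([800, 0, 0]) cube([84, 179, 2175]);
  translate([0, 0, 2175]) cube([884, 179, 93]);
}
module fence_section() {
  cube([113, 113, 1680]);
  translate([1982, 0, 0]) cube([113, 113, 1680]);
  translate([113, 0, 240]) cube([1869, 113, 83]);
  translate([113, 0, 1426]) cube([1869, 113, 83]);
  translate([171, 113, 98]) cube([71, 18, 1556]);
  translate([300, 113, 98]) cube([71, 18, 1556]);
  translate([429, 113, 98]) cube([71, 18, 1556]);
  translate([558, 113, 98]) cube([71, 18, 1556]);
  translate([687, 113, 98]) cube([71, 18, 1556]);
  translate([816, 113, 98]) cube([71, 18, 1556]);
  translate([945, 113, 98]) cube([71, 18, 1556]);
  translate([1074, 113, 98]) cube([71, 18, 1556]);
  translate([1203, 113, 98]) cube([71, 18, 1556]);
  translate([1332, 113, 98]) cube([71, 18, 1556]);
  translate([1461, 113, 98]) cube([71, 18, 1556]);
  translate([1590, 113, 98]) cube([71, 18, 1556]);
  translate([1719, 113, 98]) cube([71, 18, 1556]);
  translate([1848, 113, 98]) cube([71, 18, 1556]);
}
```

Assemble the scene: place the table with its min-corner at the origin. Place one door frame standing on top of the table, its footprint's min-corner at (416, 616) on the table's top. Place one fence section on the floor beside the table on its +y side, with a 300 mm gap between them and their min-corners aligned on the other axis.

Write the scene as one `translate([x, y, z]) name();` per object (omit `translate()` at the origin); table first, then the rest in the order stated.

table();
translate([416, 616, 748]) door_frame();
translate([0, 1170, 0]) fence_section();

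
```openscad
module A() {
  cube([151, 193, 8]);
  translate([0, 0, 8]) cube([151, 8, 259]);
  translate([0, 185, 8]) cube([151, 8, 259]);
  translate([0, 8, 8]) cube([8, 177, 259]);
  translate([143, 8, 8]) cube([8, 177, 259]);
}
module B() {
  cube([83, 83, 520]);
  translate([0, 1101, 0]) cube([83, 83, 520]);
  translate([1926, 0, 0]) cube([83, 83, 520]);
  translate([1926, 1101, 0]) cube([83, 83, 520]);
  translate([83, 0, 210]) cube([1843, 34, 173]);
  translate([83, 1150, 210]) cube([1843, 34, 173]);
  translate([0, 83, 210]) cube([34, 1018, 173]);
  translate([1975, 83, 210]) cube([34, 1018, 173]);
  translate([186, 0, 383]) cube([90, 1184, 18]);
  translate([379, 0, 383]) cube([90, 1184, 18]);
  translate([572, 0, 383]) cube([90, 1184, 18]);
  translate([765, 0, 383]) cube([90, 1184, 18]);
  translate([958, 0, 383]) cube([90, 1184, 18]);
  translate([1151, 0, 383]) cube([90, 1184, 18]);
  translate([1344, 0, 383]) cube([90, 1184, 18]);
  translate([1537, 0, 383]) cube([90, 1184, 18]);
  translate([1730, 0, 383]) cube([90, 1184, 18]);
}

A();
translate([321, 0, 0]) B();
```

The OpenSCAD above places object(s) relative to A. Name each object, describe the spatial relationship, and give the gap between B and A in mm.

A is an open box. B is a bed frame. The bed frame is on the floor beside the open box on its +x side. The gap between the bed frame and the open box is 170 mm.

The bed frame's nearest face is 170 mm from the open box's +x face.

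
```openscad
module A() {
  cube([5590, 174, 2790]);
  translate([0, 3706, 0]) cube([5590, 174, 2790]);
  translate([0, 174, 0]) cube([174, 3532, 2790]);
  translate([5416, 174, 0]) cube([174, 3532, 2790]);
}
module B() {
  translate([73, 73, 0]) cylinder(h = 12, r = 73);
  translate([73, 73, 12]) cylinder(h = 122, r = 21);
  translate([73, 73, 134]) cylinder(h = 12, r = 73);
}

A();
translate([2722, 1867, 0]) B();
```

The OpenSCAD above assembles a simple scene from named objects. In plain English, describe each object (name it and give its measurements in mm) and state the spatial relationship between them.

A is a box-shaped house frame (walls only): outside footprint 5590×3880 mm, wall height 2790 mm, wall thickness 174 mm. The two y-facing walls run the full x-width; the two x-facing walls fit between the inner faces of the y-facing walls.

B is a spool: two coaxial disc flanges of radius 73 mm and thickness 12 mm, joined by a core cylinder of radius 21 mm and height 122 mm. The lower flange rests on z = 0 and the three cylinders share a vertical axis.

The spool sits inside the house frame, centred.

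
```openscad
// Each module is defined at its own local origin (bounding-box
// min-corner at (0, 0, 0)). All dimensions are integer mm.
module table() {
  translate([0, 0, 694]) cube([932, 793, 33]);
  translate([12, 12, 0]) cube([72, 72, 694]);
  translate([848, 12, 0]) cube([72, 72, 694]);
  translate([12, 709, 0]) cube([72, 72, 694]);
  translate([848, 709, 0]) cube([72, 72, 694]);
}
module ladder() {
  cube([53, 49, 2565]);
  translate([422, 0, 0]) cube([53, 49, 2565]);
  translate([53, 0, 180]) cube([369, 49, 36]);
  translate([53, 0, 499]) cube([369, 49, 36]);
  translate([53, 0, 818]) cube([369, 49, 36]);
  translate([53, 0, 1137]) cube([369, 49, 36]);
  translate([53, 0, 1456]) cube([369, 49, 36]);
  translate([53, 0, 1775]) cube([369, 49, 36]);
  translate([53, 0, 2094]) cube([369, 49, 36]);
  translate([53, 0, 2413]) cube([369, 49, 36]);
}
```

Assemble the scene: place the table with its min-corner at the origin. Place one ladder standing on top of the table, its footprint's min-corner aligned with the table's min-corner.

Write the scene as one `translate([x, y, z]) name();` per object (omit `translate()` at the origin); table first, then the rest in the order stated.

table();
translate([0, 0, 727]) ladder();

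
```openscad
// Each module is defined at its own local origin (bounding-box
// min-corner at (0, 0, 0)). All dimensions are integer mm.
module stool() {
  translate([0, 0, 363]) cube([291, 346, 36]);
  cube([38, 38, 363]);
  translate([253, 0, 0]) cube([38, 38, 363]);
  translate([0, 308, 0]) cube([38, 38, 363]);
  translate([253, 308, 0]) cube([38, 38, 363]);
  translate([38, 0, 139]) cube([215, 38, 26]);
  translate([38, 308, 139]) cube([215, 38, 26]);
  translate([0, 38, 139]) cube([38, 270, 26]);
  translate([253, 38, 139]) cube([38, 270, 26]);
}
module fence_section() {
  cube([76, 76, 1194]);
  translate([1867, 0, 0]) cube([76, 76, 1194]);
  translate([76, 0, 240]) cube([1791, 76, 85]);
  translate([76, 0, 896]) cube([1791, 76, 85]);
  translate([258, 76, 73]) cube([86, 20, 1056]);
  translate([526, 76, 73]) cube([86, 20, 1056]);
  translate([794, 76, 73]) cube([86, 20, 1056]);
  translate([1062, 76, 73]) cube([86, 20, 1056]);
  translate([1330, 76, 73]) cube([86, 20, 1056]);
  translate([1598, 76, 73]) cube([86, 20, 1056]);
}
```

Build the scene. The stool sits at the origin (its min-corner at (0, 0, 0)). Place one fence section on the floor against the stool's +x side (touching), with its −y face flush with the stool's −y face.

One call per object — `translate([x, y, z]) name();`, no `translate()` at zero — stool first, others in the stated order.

stool();
translate([291, 0, 0]) fence_section();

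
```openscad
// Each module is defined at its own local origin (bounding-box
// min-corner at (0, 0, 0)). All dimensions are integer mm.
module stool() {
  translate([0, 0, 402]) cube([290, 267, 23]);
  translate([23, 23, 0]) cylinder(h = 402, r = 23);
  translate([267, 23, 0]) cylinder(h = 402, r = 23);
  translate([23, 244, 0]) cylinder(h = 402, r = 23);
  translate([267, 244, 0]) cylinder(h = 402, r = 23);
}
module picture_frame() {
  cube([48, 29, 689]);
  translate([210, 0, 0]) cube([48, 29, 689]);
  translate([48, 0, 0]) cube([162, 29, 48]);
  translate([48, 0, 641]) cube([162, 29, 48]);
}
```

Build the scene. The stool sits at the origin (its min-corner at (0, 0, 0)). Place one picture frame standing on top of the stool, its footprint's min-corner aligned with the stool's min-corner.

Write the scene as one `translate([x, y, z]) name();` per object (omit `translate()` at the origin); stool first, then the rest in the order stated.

stool();
translate([0, 0, 425]) picture_frame();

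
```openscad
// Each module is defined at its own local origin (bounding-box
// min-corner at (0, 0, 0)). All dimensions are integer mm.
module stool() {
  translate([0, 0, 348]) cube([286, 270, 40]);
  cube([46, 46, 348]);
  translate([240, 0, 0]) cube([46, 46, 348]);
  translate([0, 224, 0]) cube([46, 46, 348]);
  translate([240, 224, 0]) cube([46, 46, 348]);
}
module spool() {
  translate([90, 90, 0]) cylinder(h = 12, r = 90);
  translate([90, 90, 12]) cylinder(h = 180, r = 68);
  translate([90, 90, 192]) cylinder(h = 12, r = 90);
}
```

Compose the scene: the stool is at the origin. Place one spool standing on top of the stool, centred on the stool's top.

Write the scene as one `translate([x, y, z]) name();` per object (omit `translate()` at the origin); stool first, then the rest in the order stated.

stool();
translate([53, 45, 388]) spool();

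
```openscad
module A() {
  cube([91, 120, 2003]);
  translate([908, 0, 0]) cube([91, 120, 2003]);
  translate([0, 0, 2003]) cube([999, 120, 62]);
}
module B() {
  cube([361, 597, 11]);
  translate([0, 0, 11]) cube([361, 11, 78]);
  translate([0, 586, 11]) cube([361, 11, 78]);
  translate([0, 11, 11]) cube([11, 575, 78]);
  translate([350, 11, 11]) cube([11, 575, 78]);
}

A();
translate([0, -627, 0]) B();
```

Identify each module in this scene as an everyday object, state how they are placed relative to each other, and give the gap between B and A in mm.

The open box's nearest face is 30 mm from the door frame's −y face.

A is a door frame. B is an open box. The open box is on the floor beside the door frame on its −y side. The gap between the open box and the door frame is 30 mm.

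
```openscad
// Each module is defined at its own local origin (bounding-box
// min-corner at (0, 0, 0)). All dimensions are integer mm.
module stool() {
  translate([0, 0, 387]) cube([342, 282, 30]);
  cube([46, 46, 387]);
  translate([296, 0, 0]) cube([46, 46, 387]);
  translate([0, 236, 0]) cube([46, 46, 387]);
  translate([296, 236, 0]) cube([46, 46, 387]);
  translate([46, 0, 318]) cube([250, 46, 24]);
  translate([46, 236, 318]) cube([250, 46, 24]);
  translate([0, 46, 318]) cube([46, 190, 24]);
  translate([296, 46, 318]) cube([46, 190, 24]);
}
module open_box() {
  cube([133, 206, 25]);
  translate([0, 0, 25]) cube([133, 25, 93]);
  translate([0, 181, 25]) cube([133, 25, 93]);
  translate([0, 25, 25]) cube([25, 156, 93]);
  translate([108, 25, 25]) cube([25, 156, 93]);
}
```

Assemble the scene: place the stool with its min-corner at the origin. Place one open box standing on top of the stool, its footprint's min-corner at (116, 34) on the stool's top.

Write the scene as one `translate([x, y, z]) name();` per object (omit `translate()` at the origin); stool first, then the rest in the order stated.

stool();
translate([116, 34, 417]) open_box();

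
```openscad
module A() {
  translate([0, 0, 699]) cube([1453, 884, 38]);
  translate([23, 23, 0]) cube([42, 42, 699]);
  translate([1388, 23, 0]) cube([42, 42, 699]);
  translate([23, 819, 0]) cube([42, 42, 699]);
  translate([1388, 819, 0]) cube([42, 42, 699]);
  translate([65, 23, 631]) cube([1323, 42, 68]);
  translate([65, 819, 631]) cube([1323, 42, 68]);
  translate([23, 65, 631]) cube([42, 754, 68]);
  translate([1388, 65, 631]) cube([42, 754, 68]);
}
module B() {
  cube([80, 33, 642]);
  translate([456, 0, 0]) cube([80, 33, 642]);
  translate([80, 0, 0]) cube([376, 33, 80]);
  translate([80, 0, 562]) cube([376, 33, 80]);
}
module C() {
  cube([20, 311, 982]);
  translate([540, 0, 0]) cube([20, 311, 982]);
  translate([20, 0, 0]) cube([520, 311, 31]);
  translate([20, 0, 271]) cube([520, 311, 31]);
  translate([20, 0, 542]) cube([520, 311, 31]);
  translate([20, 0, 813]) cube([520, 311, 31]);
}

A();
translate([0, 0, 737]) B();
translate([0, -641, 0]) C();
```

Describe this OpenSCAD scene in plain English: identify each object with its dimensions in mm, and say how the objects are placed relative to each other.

A is a table with a 1453×884 mm rectangular top, 38 mm thick, top surface at z = 737 mm, supported by four 42×42 mm square legs, each inset 23 mm from the nearest pair of top edges, running from the floor. Four apron rails, 42 mm thick and 68 mm tall, run between adjacent legs with their top edges flush with the underside of the top and their outer faces flush with the legs' outer faces.

B is a picture frame with a 376×482 mm rectangular opening (x by z) and a uniform 80 mm border on every side. Frame depth is 33 mm along y. It is built from two vertical stiles running the full outside height and two horizontal rails spanning the gap between the stiles.

C is an open bookshelf. Two side panels, each 20 mm thick, 311 mm deep and 982 mm tall, stand 560 mm apart (outside-to-outside). Between them sit 4 shelves, each 31 mm thick and 311 mm deep, spanning the full gap between the sides. The bottom shelf rests on the floor (its underside at z = 0) and the clear gap between one shelf's top and the next shelf's underside is 240 mm.

The picture frame is on top of the table. The bookshelf is on the floor beside the table on its −y side.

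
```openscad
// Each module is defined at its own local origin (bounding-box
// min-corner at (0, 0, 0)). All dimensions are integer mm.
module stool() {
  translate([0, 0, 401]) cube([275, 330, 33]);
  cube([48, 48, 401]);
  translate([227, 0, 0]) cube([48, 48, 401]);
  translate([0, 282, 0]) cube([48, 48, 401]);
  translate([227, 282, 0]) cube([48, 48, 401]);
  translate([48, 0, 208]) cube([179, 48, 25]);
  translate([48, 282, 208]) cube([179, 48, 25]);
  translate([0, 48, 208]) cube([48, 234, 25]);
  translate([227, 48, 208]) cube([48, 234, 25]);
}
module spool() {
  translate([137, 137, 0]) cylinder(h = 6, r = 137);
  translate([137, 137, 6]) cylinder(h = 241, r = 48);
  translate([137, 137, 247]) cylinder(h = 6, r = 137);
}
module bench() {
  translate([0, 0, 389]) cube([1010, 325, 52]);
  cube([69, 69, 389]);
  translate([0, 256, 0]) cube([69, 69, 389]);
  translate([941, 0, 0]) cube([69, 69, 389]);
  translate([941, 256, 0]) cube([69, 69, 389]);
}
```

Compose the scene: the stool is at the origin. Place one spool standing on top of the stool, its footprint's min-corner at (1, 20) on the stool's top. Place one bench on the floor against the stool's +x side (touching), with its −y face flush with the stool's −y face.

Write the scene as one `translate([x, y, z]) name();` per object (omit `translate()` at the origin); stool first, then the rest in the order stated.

stool();
translate([1, 20, 434]) spool();
translate([275, 0, 0]) bench();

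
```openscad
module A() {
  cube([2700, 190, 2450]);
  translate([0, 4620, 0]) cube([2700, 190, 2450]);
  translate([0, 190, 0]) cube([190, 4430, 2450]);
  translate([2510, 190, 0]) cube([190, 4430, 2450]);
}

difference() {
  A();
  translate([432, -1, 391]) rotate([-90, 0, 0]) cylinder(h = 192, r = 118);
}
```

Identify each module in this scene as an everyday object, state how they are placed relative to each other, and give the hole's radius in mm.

The subtracted cylinder has r = 118 mm.

A is a house frame. The house frame has a circular hole through its front wall. The hole's radius is 118 mm.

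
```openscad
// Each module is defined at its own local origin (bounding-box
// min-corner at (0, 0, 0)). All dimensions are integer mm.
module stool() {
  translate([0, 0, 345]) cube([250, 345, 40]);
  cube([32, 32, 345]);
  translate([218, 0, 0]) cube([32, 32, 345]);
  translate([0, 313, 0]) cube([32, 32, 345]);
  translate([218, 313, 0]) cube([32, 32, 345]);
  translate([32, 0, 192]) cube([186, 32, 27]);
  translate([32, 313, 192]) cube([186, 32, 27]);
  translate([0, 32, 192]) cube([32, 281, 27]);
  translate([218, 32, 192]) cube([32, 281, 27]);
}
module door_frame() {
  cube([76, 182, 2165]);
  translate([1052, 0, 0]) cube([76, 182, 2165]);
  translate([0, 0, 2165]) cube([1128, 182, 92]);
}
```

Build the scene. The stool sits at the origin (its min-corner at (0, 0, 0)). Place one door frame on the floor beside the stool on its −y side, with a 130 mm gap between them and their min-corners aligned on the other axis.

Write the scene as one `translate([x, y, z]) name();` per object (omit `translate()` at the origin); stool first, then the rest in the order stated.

stool();
translate([0, -312, 0]) door_frame();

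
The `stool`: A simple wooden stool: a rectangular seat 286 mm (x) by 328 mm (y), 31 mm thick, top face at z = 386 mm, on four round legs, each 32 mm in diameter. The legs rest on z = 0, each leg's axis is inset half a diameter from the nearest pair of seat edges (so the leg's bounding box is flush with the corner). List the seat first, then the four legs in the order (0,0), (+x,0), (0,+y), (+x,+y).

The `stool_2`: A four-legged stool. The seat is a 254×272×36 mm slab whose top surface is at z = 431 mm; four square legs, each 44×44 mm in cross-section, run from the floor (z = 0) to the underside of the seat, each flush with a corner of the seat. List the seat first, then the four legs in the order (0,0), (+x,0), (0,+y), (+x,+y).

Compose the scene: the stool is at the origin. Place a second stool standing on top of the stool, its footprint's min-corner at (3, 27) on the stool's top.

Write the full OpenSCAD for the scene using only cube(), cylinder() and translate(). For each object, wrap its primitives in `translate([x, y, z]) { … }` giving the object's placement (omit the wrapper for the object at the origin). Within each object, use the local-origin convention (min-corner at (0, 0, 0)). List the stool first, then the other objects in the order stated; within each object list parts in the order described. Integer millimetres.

translate([0, 0, 355]) cube([286, 328, 31]);
translate([16, 16, 0]) cylinder(h = 355, r = 16);
translate([270, 16, 0]) cylinder(h = 355, r = 16);
translate([16, 312, 0]) cylinder(h = 355, r = 16);
translate([270, 312, 0]) cylinder(h = 355, r = 16);
translate([3, 27, 386]) {
  translate([0, 0, 395]) cube([254, 272, 36]);
  cube([44, 44, 395]);
  translate([210, 0, 0]) cube([44, 44, 395]);
  translate([0, 228, 0]) cube([44, 44, 395]);
  translate([210, 228, 0]) cube([44, 44, 395]);
}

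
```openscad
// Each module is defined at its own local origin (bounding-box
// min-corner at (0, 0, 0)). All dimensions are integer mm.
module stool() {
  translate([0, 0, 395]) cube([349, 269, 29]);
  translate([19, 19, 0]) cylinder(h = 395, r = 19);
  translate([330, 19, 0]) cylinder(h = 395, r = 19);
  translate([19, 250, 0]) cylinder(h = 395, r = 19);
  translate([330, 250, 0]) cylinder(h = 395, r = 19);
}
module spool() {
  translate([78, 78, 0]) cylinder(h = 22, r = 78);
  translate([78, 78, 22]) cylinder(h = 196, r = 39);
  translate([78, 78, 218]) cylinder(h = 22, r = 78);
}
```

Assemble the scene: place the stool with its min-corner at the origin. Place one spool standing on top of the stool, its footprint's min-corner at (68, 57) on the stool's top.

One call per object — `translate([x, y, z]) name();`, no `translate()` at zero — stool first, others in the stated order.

stool();
translate([68, 57, 424]) spool();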